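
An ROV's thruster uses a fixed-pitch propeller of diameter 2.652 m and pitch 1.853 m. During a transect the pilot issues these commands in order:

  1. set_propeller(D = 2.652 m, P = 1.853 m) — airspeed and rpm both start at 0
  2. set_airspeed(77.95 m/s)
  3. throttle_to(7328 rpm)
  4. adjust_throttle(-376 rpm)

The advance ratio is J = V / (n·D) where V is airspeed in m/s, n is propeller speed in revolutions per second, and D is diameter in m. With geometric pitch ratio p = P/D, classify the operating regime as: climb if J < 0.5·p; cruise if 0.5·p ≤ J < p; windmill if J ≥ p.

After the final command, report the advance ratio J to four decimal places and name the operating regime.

set_propeller: D = 2.652 m, P = 1.853 m (p = P/D = 0.698718); state ← (V=0, rpm=0)
set_airspeed(77.95): V ← 77.95 m/s
throttle_to(7328): rpm ← 7328
adjust_throttle(-376): rpm ← 7328 -376 = 6952
final state: V = 77.95 m/s, rpm = 6952 → n = rpm/60 = 115.866667 rev/s
J = V / (n·D) = 77.95 / (115.866667 × 2.652) = 0.253679
regime bands: climb J<0.3494 | cruise [0.3494, 0.6987) | windmill J≥0.6987
J = 0.2537 → climb

J = 0.2537, regime = climb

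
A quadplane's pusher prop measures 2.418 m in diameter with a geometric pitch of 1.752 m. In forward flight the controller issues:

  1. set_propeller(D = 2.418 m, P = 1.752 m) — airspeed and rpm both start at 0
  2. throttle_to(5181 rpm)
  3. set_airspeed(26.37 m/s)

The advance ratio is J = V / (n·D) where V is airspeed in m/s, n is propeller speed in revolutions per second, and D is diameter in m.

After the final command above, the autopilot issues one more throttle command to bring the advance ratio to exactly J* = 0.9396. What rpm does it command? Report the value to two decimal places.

rpm = 696.41

set_propeller: D = 2.418 m, P = 1.752 m (p = P/D = 0.724566); state ← (V=0, rpm=0)
throttle_to(5181): rpm ← 5181
set_airspeed(26.37): V ← 26.37 m/s
final state: V = 26.37 m/s, rpm = 5181 → n = rpm/60 = 86.350000 rev/s
target J* = 0.9396; solve J* = V/(n·D) for n: n = V/(J*·D) = 26.37/(0.9396 × 2.418) = 11.606755 rev/s
rpm = 60·n = 696.405313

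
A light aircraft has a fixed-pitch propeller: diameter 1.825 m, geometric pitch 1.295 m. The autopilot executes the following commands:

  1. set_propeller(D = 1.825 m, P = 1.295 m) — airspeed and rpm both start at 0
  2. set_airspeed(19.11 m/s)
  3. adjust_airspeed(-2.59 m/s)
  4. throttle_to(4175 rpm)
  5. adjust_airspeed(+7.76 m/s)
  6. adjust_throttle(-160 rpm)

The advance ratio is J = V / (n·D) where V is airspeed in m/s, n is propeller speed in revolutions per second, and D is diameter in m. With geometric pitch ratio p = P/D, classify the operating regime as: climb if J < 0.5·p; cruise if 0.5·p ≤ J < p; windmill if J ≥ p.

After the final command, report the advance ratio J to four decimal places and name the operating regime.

J = 0.1988, regime = climb

set_propeller: D = 1.825 m, P = 1.295 m (p = P/D = 0.709589); state ← (V=0, rpm=0)
set_airspeed(19.11): V ← 19.11 m/s
adjust_airspeed(-2.59): V ← 19.11 -2.59 = 16.52 m/s
throttle_to(4175): rpm ← 4175
adjust_airspeed(+7.76): V ← 16.52 +7.76 = 24.28 m/s
adjust_throttle(-160): rpm ← 4175 -160 = 4015
final state: V = 24.28 m/s, rpm = 4015 → n = rpm/60 = 66.916667 rev/s
J = V / (n·D) = 24.28 / (66.916667 × 1.825) = 0.198816
regime bands: climb J<0.3548 | cruise [0.3548, 0.7096) | windmill J≥0.7096
J = 0.1988 → climb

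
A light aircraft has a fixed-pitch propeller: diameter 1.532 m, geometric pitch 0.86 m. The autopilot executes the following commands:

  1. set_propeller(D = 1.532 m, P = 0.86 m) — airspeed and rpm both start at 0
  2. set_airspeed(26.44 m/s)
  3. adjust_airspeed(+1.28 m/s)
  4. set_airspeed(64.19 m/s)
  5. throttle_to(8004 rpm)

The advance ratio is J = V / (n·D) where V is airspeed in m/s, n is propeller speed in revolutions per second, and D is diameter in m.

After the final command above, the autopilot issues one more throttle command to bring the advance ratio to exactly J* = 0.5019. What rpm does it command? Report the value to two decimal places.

set_propeller: D = 1.532 m, P = 0.86 m (p = P/D = 0.561358); state ← (V=0, rpm=0)
set_airspeed(26.44): V ← 26.44 m/s
adjust_airspeed(+1.28): V ← 26.44 +1.28 = 27.72 m/s
set_airspeed(64.19): V ← 64.19 m/s
throttle_to(8004): rpm ← 8004
final state: V = 64.19 m/s, rpm = 8004 → n = rpm/60 = 133.400000 rev/s
target J* = 0.5019; solve J* = V/(n·D) for n: n = V/(J*·D) = 64.19/(0.5019 × 1.532) = 83.481725 rev/s
rpm = 60·n = 5008.903504

rpm = 5008.90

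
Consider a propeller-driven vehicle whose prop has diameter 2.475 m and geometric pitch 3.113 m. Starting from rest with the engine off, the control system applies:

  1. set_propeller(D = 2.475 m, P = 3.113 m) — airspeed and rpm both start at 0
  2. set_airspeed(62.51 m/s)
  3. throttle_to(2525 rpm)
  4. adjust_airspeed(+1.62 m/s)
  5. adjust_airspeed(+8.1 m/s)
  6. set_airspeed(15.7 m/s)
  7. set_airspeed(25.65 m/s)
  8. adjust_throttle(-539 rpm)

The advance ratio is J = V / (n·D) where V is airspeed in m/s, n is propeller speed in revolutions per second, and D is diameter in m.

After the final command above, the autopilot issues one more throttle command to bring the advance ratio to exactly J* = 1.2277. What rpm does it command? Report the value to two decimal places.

rpm = 506.49

set_propeller: D = 2.475 m, P = 3.113 m (p = P/D = 1.257778); state ← (V=0, rpm=0)
set_airspeed(62.51): V ← 62.51 m/s
throttle_to(2525): rpm ← 2525
adjust_airspeed(+1.62): V ← 62.51 +1.62 = 64.13 m/s
adjust_airspeed(+8.1): V ← 64.13 +8.1 = 72.23 m/s
set_airspeed(15.7): V ← 15.7 m/s
set_airspeed(25.65): V ← 25.65 m/s
adjust_throttle(-539): rpm ← 2525 -539 = 1986
final state: V = 25.65 m/s, rpm = 1986 → n = rpm/60 = 33.100000 rev/s
target J* = 1.2277; solve J* = V/(n·D) for n: n = V/(J*·D) = 25.65/(1.2277 × 2.475) = 8.441506 rev/s
rpm = 60·n = 506.490333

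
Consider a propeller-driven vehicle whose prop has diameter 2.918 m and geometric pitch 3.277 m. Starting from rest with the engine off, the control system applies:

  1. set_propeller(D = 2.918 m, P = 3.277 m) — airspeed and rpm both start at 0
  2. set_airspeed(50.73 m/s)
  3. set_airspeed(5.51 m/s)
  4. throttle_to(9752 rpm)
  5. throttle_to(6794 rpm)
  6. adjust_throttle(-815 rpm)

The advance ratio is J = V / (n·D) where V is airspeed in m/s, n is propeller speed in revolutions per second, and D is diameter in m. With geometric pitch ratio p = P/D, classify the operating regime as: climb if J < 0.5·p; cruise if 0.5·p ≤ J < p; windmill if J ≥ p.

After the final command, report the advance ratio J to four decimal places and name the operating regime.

J = 0.0189, regime = climb

set_propeller: D = 2.918 m, P = 3.277 m (p = P/D = 1.123029); state ← (V=0, rpm=0)
set_airspeed(50.73): V ← 50.73 m/s
set_airspeed(5.51): V ← 5.51 m/s
throttle_to(9752): rpm ← 9752
throttle_to(6794): rpm ← 6794
adjust_throttle(-815): rpm ← 6794 -815 = 5979
final state: V = 5.51 m/s, rpm = 5979 → n = rpm/60 = 99.650000 rev/s
J = V / (n·D) = 5.51 / (99.650000 × 2.918) = 0.018949
regime bands: climb J<0.5615 | cruise [0.5615, 1.1230) | windmill J≥1.1230
J = 0.0189 → climb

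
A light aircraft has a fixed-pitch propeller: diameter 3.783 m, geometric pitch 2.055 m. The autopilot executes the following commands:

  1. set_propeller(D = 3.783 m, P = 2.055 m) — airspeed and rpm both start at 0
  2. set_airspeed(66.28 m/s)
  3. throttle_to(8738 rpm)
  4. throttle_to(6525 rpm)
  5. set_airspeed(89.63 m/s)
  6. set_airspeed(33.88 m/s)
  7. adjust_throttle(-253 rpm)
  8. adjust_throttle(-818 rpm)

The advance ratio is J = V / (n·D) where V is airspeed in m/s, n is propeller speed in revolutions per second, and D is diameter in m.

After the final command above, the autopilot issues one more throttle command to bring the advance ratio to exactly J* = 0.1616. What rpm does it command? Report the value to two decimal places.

set_propeller: D = 3.783 m, P = 2.055 m (p = P/D = 0.543220); state ← (V=0, rpm=0)
set_airspeed(66.28): V ← 66.28 m/s
throttle_to(8738): rpm ← 8738
throttle_to(6525): rpm ← 6525
set_airspeed(89.63): V ← 89.63 m/s
set_airspeed(33.88): V ← 33.88 m/s
adjust_throttle(-253): rpm ← 6525 -253 = 6272
adjust_throttle(-818): rpm ← 6272 -818 = 5454
final state: V = 33.88 m/s, rpm = 5454 → n = rpm/60 = 90.900000 rev/s
target J* = 0.1616; solve J* = V/(n·D) for n: n = V/(J*·D) = 33.88/(0.1616 × 3.783) = 55.419896 rev/s
rpm = 60·n = 3325.193741

rpm = 3325.19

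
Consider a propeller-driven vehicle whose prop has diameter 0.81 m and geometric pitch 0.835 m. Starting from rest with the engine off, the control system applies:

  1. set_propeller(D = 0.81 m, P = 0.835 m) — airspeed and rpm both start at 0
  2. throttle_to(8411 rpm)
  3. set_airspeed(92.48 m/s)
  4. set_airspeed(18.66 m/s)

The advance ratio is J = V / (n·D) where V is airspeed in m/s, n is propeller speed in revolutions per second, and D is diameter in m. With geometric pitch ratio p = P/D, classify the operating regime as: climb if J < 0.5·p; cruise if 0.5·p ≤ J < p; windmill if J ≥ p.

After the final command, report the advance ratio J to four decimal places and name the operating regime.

set_propeller: D = 0.81 m, P = 0.835 m (p = P/D = 1.030864); state ← (V=0, rpm=0)
throttle_to(8411): rpm ← 8411
set_airspeed(92.48): V ← 92.48 m/s
set_airspeed(18.66): V ← 18.66 m/s
final state: V = 18.66 m/s, rpm = 8411 → n = rpm/60 = 140.183333 rev/s
J = V / (n·D) = 18.66 / (140.183333 × 0.81) = 0.164335
regime bands: climb J<0.5154 | cruise [0.5154, 1.0309) | windmill J≥1.0309
J = 0.1643 → climb

J = 0.1643, regime = climb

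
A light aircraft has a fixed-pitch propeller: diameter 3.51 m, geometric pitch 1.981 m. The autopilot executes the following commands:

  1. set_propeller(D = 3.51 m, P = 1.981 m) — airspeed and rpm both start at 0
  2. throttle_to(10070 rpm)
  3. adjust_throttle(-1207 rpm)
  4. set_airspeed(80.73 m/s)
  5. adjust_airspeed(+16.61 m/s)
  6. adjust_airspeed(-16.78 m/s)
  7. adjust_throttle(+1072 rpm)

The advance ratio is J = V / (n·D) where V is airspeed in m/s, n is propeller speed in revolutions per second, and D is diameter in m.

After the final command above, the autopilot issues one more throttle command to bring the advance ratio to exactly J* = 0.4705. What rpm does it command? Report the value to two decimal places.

rpm = 2926.87

set_propeller: D = 3.51 m, P = 1.981 m (p = P/D = 0.564387); state ← (V=0, rpm=0)
throttle_to(10070): rpm ← 10070
adjust_throttle(-1207): rpm ← 10070 -1207 = 8863
set_airspeed(80.73): V ← 80.73 m/s
adjust_airspeed(+16.61): V ← 80.73 +16.61 = 97.34 m/s
adjust_airspeed(-16.78): V ← 97.34 -16.78 = 80.56 m/s
adjust_throttle(+1072): rpm ← 8863 +1072 = 9935
final state: V = 80.56 m/s, rpm = 9935 → n = rpm/60 = 165.583333 rev/s
target J* = 0.4705; solve J* = V/(n·D) for n: n = V/(J*·D) = 80.56/(0.4705 × 3.51) = 48.781226 rev/s
rpm = 60·n = 2926.873575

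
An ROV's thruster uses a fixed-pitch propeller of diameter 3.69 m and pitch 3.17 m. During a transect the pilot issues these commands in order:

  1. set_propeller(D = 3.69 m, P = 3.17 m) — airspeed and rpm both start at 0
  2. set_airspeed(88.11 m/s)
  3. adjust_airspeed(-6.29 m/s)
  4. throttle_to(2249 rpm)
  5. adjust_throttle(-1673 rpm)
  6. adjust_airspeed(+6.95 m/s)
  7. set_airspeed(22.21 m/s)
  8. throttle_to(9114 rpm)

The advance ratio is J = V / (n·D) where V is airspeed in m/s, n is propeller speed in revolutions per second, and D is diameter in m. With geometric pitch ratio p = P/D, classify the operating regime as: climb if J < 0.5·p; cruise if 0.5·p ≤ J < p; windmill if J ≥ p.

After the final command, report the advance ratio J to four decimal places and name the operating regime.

J = 0.0396, regime = climb

set_propeller: D = 3.69 m, P = 3.17 m (p = P/D = 0.859079); state ← (V=0, rpm=0)
set_airspeed(88.11): V ← 88.11 m/s
adjust_airspeed(-6.29): V ← 88.11 -6.29 = 81.82 m/s
throttle_to(2249): rpm ← 2249
adjust_throttle(-1673): rpm ← 2249 -1673 = 576
adjust_airspeed(+6.95): V ← 81.82 +6.95 = 88.77 m/s
set_airspeed(22.21): V ← 22.21 m/s
throttle_to(9114): rpm ← 9114
final state: V = 22.21 m/s, rpm = 9114 → n = rpm/60 = 151.900000 rev/s
J = V / (n·D) = 22.21 / (151.900000 × 3.69) = 0.039625
regime bands: climb J<0.4295 | cruise [0.4295, 0.8591) | windmill J≥0.8591
J = 0.0396 → climb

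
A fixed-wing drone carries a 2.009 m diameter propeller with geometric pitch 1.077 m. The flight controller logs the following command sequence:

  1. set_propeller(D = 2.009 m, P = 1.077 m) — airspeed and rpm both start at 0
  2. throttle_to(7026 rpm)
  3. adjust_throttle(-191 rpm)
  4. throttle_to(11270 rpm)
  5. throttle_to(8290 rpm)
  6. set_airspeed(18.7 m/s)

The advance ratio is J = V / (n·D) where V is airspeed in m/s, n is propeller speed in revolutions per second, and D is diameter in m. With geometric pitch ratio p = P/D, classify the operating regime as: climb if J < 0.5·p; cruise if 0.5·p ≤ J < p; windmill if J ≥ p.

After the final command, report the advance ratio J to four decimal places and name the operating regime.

set_propeller: D = 2.009 m, P = 1.077 m (p = P/D = 0.536088); state ← (V=0, rpm=0)
throttle_to(7026): rpm ← 7026
adjust_throttle(-191): rpm ← 7026 -191 = 6835
throttle_to(11270): rpm ← 11270
throttle_to(8290): rpm ← 8290
set_airspeed(18.7): V ← 18.7 m/s
final state: V = 18.7 m/s, rpm = 8290 → n = rpm/60 = 138.166667 rev/s
J = V / (n·D) = 18.7 / (138.166667 × 2.009) = 0.067369
regime bands: climb J<0.2680 | cruise [0.2680, 0.5361) | windmill J≥0.5361
J = 0.0674 → climb

J = 0.0674, regime = climb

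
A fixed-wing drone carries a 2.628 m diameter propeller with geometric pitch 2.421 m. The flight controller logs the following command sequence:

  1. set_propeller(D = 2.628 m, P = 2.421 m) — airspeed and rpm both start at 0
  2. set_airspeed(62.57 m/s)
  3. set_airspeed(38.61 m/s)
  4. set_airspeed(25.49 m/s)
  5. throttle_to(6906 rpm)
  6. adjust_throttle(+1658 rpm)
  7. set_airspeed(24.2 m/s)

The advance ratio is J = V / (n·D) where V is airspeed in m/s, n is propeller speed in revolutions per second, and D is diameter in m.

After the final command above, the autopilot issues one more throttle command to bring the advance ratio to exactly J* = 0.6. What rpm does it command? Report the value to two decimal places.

rpm = 920.85

set_propeller: D = 2.628 m, P = 2.421 m (p = P/D = 0.921233); state ← (V=0, rpm=0)
set_airspeed(62.57): V ← 62.57 m/s
set_airspeed(38.61): V ← 38.61 m/s
set_airspeed(25.49): V ← 25.49 m/s
throttle_to(6906): rpm ← 6906
adjust_throttle(+1658): rpm ← 6906 +1658 = 8564
set_airspeed(24.2): V ← 24.2 m/s
final state: V = 24.2 m/s, rpm = 8564 → n = rpm/60 = 142.733333 rev/s
target J* = 0.6; solve J* = V/(n·D) for n: n = V/(J*·D) = 24.2/(0.6 × 2.628) = 15.347539 rev/s
rpm = 60·n = 920.852359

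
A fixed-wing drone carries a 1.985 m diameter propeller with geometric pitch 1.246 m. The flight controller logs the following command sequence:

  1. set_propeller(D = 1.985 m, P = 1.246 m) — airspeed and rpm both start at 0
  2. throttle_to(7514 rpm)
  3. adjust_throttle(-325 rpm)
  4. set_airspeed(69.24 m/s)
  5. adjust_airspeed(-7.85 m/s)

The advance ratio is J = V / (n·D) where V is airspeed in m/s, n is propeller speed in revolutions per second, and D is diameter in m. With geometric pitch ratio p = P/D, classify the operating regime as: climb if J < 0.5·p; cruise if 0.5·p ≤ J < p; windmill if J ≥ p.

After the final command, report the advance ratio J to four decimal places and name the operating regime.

J = 0.2581, regime = climb

set_propeller: D = 1.985 m, P = 1.246 m (p = P/D = 0.627708); state ← (V=0, rpm=0)
throttle_to(7514): rpm ← 7514
adjust_throttle(-325): rpm ← 7514 -325 = 7189
set_airspeed(69.24): V ← 69.24 m/s
adjust_airspeed(-7.85): V ← 69.24 -7.85 = 61.39 m/s
final state: V = 61.39 m/s, rpm = 7189 → n = rpm/60 = 119.816667 rev/s
J = V / (n·D) = 61.39 / (119.816667 × 1.985) = 0.258119
regime bands: climb J<0.3139 | cruise [0.3139, 0.6277) | windmill J≥0.6277
J = 0.2581 → climb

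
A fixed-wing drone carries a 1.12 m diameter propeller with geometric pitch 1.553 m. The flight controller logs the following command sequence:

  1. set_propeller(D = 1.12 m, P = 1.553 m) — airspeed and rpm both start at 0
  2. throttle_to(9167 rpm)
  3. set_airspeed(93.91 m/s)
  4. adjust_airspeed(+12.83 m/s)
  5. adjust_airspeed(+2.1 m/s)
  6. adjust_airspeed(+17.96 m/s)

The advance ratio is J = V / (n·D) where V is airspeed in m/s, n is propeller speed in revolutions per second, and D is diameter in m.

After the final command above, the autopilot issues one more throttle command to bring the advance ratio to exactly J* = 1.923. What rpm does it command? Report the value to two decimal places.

rpm = 3532.43

set_propeller: D = 1.12 m, P = 1.553 m (p = P/D = 1.386607); state ← (V=0, rpm=0)
throttle_to(9167): rpm ← 9167
set_airspeed(93.91): V ← 93.91 m/s
adjust_airspeed(+12.83): V ← 93.91 +12.83 = 106.74 m/s
adjust_airspeed(+2.1): V ← 106.74 +2.1 = 108.84 m/s
adjust_airspeed(+17.96): V ← 108.84 +17.96 = 126.8 m/s
final state: V = 126.8 m/s, rpm = 9167 → n = rpm/60 = 152.783333 rev/s
target J* = 1.923; solve J* = V/(n·D) for n: n = V/(J*·D) = 126.8/(1.923 × 1.12) = 58.873784 rev/s
rpm = 60·n = 3532.427011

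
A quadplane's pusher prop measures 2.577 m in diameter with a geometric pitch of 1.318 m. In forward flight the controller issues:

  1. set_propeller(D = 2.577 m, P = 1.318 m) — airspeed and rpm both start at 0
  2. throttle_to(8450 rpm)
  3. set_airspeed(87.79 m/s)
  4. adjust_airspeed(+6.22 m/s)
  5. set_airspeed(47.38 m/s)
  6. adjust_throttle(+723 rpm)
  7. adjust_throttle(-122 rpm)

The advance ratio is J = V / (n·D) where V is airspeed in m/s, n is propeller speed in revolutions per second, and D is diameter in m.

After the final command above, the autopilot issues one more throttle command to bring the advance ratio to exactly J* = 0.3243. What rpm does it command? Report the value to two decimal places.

set_propeller: D = 2.577 m, P = 1.318 m (p = P/D = 0.511447); state ← (V=0, rpm=0)
throttle_to(8450): rpm ← 8450
set_airspeed(87.79): V ← 87.79 m/s
adjust_airspeed(+6.22): V ← 87.79 +6.22 = 94.01 m/s
set_airspeed(47.38): V ← 47.38 m/s
adjust_throttle(+723): rpm ← 8450 +723 = 9173
adjust_throttle(-122): rpm ← 9173 -122 = 9051
final state: V = 47.38 m/s, rpm = 9051 → n = rpm/60 = 150.850000 rev/s
target J* = 0.3243; solve J* = V/(n·D) for n: n = V/(J*·D) = 47.38/(0.3243 × 2.577) = 56.693555 rev/s
rpm = 60·n = 3401.613289

rpm = 3401.61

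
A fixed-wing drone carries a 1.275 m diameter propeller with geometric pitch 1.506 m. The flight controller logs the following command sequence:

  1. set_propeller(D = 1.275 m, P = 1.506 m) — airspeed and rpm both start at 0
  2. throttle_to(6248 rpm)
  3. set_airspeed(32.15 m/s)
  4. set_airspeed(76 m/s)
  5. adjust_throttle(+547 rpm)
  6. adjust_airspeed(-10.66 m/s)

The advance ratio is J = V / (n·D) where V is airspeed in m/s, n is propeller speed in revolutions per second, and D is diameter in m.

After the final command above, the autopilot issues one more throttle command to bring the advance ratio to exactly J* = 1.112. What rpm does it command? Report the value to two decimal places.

rpm = 2765.13

set_propeller: D = 1.275 m, P = 1.506 m (p = P/D = 1.181176); state ← (V=0, rpm=0)
throttle_to(6248): rpm ← 6248
set_airspeed(32.15): V ← 32.15 m/s
set_airspeed(76): V ← 76 m/s
adjust_throttle(+547): rpm ← 6248 +547 = 6795
adjust_airspeed(-10.66): V ← 76 -10.66 = 65.34 m/s
final state: V = 65.34 m/s, rpm = 6795 → n = rpm/60 = 113.250000 rev/s
target J* = 1.112; solve J* = V/(n·D) for n: n = V/(J*·D) = 65.34/(1.112 × 1.275) = 46.085485 rev/s
rpm = 60·n = 2765.129073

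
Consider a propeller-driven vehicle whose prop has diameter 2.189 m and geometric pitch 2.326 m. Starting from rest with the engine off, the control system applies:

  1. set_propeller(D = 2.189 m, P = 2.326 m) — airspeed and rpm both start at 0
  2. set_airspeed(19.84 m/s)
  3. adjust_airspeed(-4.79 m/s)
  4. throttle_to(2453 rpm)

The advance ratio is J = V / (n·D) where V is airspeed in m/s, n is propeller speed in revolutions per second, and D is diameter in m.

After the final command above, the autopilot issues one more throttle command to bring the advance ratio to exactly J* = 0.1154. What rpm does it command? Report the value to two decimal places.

set_propeller: D = 2.189 m, P = 2.326 m (p = P/D = 1.062586); state ← (V=0, rpm=0)
set_airspeed(19.84): V ← 19.84 m/s
adjust_airspeed(-4.79): V ← 19.84 -4.79 = 15.05 m/s
throttle_to(2453): rpm ← 2453
final state: V = 15.05 m/s, rpm = 2453 → n = rpm/60 = 40.883333 rev/s
target J* = 0.1154; solve J* = V/(n·D) for n: n = V/(J*·D) = 15.05/(0.1154 × 2.189) = 59.577864 rev/s
rpm = 60·n = 3574.671847

rpm = 3574.67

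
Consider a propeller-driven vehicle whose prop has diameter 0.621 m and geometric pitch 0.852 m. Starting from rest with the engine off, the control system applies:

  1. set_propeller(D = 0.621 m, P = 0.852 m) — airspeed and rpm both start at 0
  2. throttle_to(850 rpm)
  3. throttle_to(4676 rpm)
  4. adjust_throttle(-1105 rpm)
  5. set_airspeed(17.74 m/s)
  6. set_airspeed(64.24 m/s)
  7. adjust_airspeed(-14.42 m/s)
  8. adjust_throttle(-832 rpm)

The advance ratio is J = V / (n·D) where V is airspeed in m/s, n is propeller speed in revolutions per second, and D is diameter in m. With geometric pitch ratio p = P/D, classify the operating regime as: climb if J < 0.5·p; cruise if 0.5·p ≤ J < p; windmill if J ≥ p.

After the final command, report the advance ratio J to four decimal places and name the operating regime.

J = 1.7574, regime = windmill

set_propeller: D = 0.621 m, P = 0.852 m (p = P/D = 1.371981); state ← (V=0, rpm=0)
throttle_to(850): rpm ← 850
throttle_to(4676): rpm ← 4676
adjust_throttle(-1105): rpm ← 4676 -1105 = 3571
set_airspeed(17.74): V ← 17.74 m/s
set_airspeed(64.24): V ← 64.24 m/s
adjust_airspeed(-14.42): V ← 64.24 -14.42 = 49.82 m/s
adjust_throttle(-832): rpm ← 3571 -832 = 2739
final state: V = 49.82 m/s, rpm = 2739 → n = rpm/60 = 45.650000 rev/s
J = V / (n·D) = 49.82 / (45.650000 × 0.621) = 1.757403
regime bands: climb J<0.6860 | cruise [0.6860, 1.3720) | windmill J≥1.3720
J = 1.7574 → windmill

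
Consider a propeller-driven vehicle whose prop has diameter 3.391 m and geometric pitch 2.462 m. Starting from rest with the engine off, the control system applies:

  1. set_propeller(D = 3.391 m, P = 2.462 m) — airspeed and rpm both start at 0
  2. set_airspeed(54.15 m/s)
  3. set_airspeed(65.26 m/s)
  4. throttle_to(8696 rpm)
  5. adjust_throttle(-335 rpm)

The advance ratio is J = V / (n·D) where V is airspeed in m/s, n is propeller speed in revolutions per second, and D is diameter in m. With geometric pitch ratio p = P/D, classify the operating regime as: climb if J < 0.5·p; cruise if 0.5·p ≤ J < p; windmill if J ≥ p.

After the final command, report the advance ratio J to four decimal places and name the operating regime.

set_propeller: D = 3.391 m, P = 2.462 m (p = P/D = 0.726040); state ← (V=0, rpm=0)
set_airspeed(54.15): V ← 54.15 m/s
set_airspeed(65.26): V ← 65.26 m/s
throttle_to(8696): rpm ← 8696
adjust_throttle(-335): rpm ← 8696 -335 = 8361
final state: V = 65.26 m/s, rpm = 8361 → n = rpm/60 = 139.350000 rev/s
J = V / (n·D) = 65.26 / (139.350000 × 3.391) = 0.138106
regime bands: climb J<0.3630 | cruise [0.3630, 0.7260) | windmill J≥0.7260
J = 0.1381 → climb

J = 0.1381, regime = climb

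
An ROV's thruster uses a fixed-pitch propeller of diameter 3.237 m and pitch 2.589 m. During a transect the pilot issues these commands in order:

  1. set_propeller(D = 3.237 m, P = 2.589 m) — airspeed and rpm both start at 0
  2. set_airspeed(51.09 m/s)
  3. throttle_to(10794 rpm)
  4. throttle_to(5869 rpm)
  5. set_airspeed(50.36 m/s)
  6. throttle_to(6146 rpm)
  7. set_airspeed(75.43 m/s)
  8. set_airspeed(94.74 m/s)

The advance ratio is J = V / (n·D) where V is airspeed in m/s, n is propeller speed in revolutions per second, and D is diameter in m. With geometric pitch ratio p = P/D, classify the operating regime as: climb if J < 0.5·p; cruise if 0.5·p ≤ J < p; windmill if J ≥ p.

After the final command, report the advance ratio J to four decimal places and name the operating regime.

set_propeller: D = 3.237 m, P = 2.589 m (p = P/D = 0.799815); state ← (V=0, rpm=0)
set_airspeed(51.09): V ← 51.09 m/s
throttle_to(10794): rpm ← 10794
throttle_to(5869): rpm ← 5869
set_airspeed(50.36): V ← 50.36 m/s
throttle_to(6146): rpm ← 6146
set_airspeed(75.43): V ← 75.43 m/s
set_airspeed(94.74): V ← 94.74 m/s
final state: V = 94.74 m/s, rpm = 6146 → n = rpm/60 = 102.433333 rev/s
J = V / (n·D) = 94.74 / (102.433333 × 3.237) = 0.285726
regime bands: climb J<0.3999 | cruise [0.3999, 0.7998) | windmill J≥0.7998
J = 0.2857 → climb

J = 0.2857, regime = climb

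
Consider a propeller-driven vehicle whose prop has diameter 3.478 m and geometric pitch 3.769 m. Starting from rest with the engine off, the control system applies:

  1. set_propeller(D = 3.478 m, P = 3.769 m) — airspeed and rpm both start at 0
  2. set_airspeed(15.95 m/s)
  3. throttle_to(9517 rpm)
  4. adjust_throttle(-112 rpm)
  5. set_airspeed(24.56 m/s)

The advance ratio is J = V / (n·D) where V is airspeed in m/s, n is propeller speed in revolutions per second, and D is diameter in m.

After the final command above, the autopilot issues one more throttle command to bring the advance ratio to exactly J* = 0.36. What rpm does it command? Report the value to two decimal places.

rpm = 1176.92

set_propeller: D = 3.478 m, P = 3.769 m (p = P/D = 1.083669); state ← (V=0, rpm=0)
set_airspeed(15.95): V ← 15.95 m/s
throttle_to(9517): rpm ← 9517
adjust_throttle(-112): rpm ← 9517 -112 = 9405
set_airspeed(24.56): V ← 24.56 m/s
final state: V = 24.56 m/s, rpm = 9405 → n = rpm/60 = 156.750000 rev/s
target J* = 0.36; solve J* = V/(n·D) for n: n = V/(J*·D) = 24.56/(0.36 × 3.478) = 19.615360 rev/s
rpm = 60·n = 1176.921602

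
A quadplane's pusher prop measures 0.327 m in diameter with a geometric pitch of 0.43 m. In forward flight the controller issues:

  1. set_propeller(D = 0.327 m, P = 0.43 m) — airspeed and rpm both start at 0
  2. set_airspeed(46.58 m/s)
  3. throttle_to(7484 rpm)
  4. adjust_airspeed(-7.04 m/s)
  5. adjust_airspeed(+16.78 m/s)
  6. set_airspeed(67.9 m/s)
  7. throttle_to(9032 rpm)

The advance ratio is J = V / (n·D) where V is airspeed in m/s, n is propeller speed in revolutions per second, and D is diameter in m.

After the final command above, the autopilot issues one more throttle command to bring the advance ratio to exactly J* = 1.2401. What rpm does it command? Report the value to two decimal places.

rpm = 10046.54

set_propeller: D = 0.327 m, P = 0.43 m (p = P/D = 1.314985); state ← (V=0, rpm=0)
set_airspeed(46.58): V ← 46.58 m/s
throttle_to(7484): rpm ← 7484
adjust_airspeed(-7.04): V ← 46.58 -7.04 = 39.54 m/s
adjust_airspeed(+16.78): V ← 39.54 +16.78 = 56.32 m/s
set_airspeed(67.9): V ← 67.9 m/s
throttle_to(9032): rpm ← 9032
final state: V = 67.9 m/s, rpm = 9032 → n = rpm/60 = 150.533333 rev/s
target J* = 1.2401; solve J* = V/(n·D) for n: n = V/(J*·D) = 67.9/(1.2401 × 0.327) = 167.442351 rev/s
rpm = 60·n = 10046.541082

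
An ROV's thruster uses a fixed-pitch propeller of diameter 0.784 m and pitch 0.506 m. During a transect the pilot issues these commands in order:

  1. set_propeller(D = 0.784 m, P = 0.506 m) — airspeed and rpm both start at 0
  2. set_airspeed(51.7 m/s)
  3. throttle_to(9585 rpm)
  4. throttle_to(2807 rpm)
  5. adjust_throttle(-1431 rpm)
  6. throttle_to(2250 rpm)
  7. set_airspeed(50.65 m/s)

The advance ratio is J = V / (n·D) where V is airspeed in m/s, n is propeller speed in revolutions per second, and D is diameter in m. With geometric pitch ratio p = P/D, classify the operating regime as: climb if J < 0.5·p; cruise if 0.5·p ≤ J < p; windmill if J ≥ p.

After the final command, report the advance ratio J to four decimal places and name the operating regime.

J = 1.7228, regime = windmill

set_propeller: D = 0.784 m, P = 0.506 m (p = P/D = 0.645408); state ← (V=0, rpm=0)
set_airspeed(51.7): V ← 51.7 m/s
throttle_to(9585): rpm ← 9585
throttle_to(2807): rpm ← 2807
adjust_throttle(-1431): rpm ← 2807 -1431 = 1376
throttle_to(2250): rpm ← 2250
set_airspeed(50.65): V ← 50.65 m/s
final state: V = 50.65 m/s, rpm = 2250 → n = rpm/60 = 37.500000 rev/s
J = V / (n·D) = 50.65 / (37.500000 × 0.784) = 1.722789
regime bands: climb J<0.3227 | cruise [0.3227, 0.6454) | windmill J≥0.6454
J = 1.7228 → windmill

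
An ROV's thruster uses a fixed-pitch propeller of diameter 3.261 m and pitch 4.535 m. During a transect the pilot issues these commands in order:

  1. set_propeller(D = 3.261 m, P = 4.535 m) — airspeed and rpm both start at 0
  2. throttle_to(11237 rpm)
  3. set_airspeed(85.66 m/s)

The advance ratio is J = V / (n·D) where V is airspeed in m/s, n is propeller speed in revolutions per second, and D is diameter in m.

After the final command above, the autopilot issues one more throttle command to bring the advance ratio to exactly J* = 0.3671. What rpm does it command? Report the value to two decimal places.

rpm = 4293.33

set_propeller: D = 3.261 m, P = 4.535 m (p = P/D = 1.390678); state ← (V=0, rpm=0)
throttle_to(11237): rpm ← 11237
set_airspeed(85.66): V ← 85.66 m/s
final state: V = 85.66 m/s, rpm = 11237 → n = rpm/60 = 187.283333 rev/s
target J* = 0.3671; solve J* = V/(n·D) for n: n = V/(J*·D) = 85.66/(0.3671 × 3.261) = 71.555478 rev/s
rpm = 60·n = 4293.328675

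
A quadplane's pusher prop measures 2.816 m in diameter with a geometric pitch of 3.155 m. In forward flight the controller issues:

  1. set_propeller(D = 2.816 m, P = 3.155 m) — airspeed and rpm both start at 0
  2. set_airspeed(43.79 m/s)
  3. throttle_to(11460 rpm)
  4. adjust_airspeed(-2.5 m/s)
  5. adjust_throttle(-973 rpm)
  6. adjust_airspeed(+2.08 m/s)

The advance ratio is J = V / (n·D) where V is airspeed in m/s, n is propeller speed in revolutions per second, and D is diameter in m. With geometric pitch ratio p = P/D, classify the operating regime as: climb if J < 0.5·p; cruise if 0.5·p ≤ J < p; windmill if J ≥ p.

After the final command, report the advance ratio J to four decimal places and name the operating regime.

J = 0.0881, regime = climb

set_propeller: D = 2.816 m, P = 3.155 m (p = P/D = 1.120384); state ← (V=0, rpm=0)
set_airspeed(43.79): V ← 43.79 m/s
throttle_to(11460): rpm ← 11460
adjust_airspeed(-2.5): V ← 43.79 -2.5 = 41.29 m/s
adjust_throttle(-973): rpm ← 11460 -973 = 10487
adjust_airspeed(+2.08): V ← 41.29 +2.08 = 43.37 m/s
final state: V = 43.37 m/s, rpm = 10487 → n = rpm/60 = 174.783333 rev/s
J = V / (n·D) = 43.37 / (174.783333 × 2.816) = 0.088116
regime bands: climb J<0.5602 | cruise [0.5602, 1.1204) | windmill J≥1.1204
J = 0.0881 → climb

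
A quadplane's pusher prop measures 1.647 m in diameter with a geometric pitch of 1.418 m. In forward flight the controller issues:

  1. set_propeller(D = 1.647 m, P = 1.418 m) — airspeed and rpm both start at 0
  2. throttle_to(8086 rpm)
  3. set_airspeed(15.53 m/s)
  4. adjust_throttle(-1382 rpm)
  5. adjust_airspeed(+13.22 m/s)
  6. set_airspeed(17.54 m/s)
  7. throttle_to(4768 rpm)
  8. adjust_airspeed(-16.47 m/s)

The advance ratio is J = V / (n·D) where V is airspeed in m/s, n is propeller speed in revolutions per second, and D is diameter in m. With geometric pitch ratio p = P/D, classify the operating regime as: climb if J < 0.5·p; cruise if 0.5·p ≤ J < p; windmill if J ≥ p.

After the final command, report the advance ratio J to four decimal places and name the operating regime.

set_propeller: D = 1.647 m, P = 1.418 m (p = P/D = 0.860959); state ← (V=0, rpm=0)
throttle_to(8086): rpm ← 8086
set_airspeed(15.53): V ← 15.53 m/s
adjust_throttle(-1382): rpm ← 8086 -1382 = 6704
adjust_airspeed(+13.22): V ← 15.53 +13.22 = 28.75 m/s
set_airspeed(17.54): V ← 17.54 m/s
throttle_to(4768): rpm ← 4768
adjust_airspeed(-16.47): V ← 17.54 -16.47 = 1.07 m/s
final state: V = 1.07 m/s, rpm = 4768 → n = rpm/60 = 79.466667 rev/s
J = V / (n·D) = 1.07 / (79.466667 × 1.647) = 0.008175
regime bands: climb J<0.4305 | cruise [0.4305, 0.8610) | windmill J≥0.8610
J = 0.0082 → climb

J = 0.0082, regime = climb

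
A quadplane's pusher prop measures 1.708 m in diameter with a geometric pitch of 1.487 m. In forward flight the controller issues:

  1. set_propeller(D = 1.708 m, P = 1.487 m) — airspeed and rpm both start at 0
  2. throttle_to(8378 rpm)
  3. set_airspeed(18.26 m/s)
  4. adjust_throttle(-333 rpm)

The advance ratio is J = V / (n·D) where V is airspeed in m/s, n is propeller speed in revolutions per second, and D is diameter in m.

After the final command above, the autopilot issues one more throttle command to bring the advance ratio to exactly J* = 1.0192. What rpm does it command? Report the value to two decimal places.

rpm = 629.37

set_propeller: D = 1.708 m, P = 1.487 m (p = P/D = 0.870609); state ← (V=0, rpm=0)
throttle_to(8378): rpm ← 8378
set_airspeed(18.26): V ← 18.26 m/s
adjust_throttle(-333): rpm ← 8378 -333 = 8045
final state: V = 18.26 m/s, rpm = 8045 → n = rpm/60 = 134.083333 rev/s
target J* = 1.0192; solve J* = V/(n·D) for n: n = V/(J*·D) = 18.26/(1.0192 × 1.708) = 10.489469 rev/s
rpm = 60·n = 629.368123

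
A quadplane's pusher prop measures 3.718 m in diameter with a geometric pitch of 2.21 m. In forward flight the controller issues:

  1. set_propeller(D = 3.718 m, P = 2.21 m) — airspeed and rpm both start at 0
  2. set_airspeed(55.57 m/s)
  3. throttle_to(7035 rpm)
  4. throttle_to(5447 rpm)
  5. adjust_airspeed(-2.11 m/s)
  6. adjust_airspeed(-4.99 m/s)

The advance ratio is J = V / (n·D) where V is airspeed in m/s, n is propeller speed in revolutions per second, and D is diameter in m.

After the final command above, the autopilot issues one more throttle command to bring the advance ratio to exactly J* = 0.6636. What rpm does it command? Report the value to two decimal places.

set_propeller: D = 3.718 m, P = 2.21 m (p = P/D = 0.594406); state ← (V=0, rpm=0)
set_airspeed(55.57): V ← 55.57 m/s
throttle_to(7035): rpm ← 7035
throttle_to(5447): rpm ← 5447
adjust_airspeed(-2.11): V ← 55.57 -2.11 = 53.46 m/s
adjust_airspeed(-4.99): V ← 53.46 -4.99 = 48.47 m/s
final state: V = 48.47 m/s, rpm = 5447 → n = rpm/60 = 90.783333 rev/s
target J* = 0.6636; solve J* = V/(n·D) for n: n = V/(J*·D) = 48.47/(0.6636 × 3.718) = 19.645236 rev/s
rpm = 60·n = 1178.714178

rpm = 1178.71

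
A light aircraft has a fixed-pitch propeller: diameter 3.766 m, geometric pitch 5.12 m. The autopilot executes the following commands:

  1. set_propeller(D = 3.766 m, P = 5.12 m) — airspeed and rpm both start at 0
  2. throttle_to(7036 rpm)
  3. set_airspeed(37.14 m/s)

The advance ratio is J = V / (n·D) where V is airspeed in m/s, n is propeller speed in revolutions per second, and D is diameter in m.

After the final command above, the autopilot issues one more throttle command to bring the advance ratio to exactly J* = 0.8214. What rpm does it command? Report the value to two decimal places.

set_propeller: D = 3.766 m, P = 5.12 m (p = P/D = 1.359533); state ← (V=0, rpm=0)
throttle_to(7036): rpm ← 7036
set_airspeed(37.14): V ← 37.14 m/s
final state: V = 37.14 m/s, rpm = 7036 → n = rpm/60 = 117.266667 rev/s
target J* = 0.8214; solve J* = V/(n·D) for n: n = V/(J*·D) = 37.14/(0.8214 × 3.766) = 12.006236 rev/s
rpm = 60·n = 720.374176

rpm = 720.37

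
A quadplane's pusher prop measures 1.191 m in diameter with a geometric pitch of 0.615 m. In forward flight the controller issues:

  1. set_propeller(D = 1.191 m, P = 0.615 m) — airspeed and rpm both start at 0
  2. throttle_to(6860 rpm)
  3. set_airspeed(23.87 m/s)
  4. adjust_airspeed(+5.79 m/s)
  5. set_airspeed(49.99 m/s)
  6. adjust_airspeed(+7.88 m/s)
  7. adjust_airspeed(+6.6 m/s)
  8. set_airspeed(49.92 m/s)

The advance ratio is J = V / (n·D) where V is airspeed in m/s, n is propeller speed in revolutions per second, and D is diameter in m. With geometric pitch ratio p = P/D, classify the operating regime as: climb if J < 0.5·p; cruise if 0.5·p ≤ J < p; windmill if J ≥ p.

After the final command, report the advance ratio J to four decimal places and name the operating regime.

set_propeller: D = 1.191 m, P = 0.615 m (p = P/D = 0.516373); state ← (V=0, rpm=0)
throttle_to(6860): rpm ← 6860
set_airspeed(23.87): V ← 23.87 m/s
adjust_airspeed(+5.79): V ← 23.87 +5.79 = 29.66 m/s
set_airspeed(49.99): V ← 49.99 m/s
adjust_airspeed(+7.88): V ← 49.99 +7.88 = 57.87 m/s
adjust_airspeed(+6.6): V ← 57.87 +6.6 = 64.47 m/s
set_airspeed(49.92): V ← 49.92 m/s
final state: V = 49.92 m/s, rpm = 6860 → n = rpm/60 = 114.333333 rev/s
J = V / (n·D) = 49.92 / (114.333333 × 1.191) = 0.366598
regime bands: climb J<0.2582 | cruise [0.2582, 0.5164) | windmill J≥0.5164
J = 0.3666 → cruise

J = 0.3666, regime = cruise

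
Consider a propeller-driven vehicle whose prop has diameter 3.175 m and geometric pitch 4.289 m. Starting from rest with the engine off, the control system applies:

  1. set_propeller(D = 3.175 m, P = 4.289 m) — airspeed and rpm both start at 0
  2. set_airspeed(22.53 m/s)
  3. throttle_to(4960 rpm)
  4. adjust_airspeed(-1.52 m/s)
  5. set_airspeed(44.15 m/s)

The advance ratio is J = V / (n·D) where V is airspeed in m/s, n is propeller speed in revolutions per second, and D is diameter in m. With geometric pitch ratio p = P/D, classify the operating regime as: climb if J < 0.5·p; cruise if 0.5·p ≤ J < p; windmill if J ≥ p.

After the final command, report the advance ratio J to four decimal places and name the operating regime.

set_propeller: D = 3.175 m, P = 4.289 m (p = P/D = 1.350866); state ← (V=0, rpm=0)
set_airspeed(22.53): V ← 22.53 m/s
throttle_to(4960): rpm ← 4960
adjust_airspeed(-1.52): V ← 22.53 -1.52 = 21.01 m/s
set_airspeed(44.15): V ← 44.15 m/s
final state: V = 44.15 m/s, rpm = 4960 → n = rpm/60 = 82.666667 rev/s
J = V / (n·D) = 44.15 / (82.666667 × 3.175) = 0.168212
regime bands: climb J<0.6754 | cruise [0.6754, 1.3509) | windmill J≥1.3509
J = 0.1682 → climb

J = 0.1682, regime = climb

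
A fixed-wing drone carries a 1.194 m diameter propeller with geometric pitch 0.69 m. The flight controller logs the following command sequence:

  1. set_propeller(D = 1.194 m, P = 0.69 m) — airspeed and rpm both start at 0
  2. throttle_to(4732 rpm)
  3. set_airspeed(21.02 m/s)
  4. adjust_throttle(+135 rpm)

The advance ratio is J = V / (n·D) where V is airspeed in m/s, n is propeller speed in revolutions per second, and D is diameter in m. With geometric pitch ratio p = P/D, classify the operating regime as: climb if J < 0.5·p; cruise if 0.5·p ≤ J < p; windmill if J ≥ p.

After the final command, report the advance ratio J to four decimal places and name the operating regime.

set_propeller: D = 1.194 m, P = 0.69 m (p = P/D = 0.577889); state ← (V=0, rpm=0)
throttle_to(4732): rpm ← 4732
set_airspeed(21.02): V ← 21.02 m/s
adjust_throttle(+135): rpm ← 4732 +135 = 4867
final state: V = 21.02 m/s, rpm = 4867 → n = rpm/60 = 81.116667 rev/s
J = V / (n·D) = 21.02 / (81.116667 × 1.194) = 0.217029
regime bands: climb J<0.2889 | cruise [0.2889, 0.5779) | windmill J≥0.5779
J = 0.2170 → climb

J = 0.2170, regime = climb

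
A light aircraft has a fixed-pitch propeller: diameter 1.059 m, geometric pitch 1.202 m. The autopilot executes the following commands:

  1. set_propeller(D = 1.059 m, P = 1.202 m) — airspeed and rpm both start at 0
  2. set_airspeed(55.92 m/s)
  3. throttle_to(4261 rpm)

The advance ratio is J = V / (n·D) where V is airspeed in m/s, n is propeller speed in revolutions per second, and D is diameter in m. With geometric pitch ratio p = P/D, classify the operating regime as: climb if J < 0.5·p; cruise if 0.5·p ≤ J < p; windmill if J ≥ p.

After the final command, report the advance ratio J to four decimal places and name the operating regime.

set_propeller: D = 1.059 m, P = 1.202 m (p = P/D = 1.135033); state ← (V=0, rpm=0)
set_airspeed(55.92): V ← 55.92 m/s
throttle_to(4261): rpm ← 4261
final state: V = 55.92 m/s, rpm = 4261 → n = rpm/60 = 71.016667 rev/s
J = V / (n·D) = 55.92 / (71.016667 × 1.059) = 0.743551
regime bands: climb J<0.5675 | cruise [0.5675, 1.1350) | windmill J≥1.1350
J = 0.7436 → cruise

J = 0.7436, regime = cruise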